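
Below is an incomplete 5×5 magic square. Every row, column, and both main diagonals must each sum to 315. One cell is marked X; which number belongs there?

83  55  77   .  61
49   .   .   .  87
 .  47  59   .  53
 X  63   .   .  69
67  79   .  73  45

From row 1, 315 − (83 + 55 + 77 + 61) gives (1,4) = 39.
Row 5 needs 315; the known cells sum to 264, so (5,3) = 51.
Column 2 must total 315; the given cells sum to 244, so (2,2) = 71.
The remaining cell in main diagonal is (4,4) = 315 − 258 = 57.
From anti-diagonal, 315 − (61 + 59 + 63 + 67) gives (2,4) = 65.
Using row 2: 49 + 71 + 65 + 87 + ? → (2,3) = 315 − 272 = 43.
From column 3, 315 − (77 + 43 + 59 + 51) gives (4,3) = 85.
Using column 4: 39 + 65 + 57 + 73 + ? → (3,4) = 315 − 234 = 81.
Row 3 needs 315; the known cells sum to 240, so (3,1) = 75.
Using row 4: 63 + 85 + 57 + 69 + ? → (4,1) = 315 − 274 = 41.

41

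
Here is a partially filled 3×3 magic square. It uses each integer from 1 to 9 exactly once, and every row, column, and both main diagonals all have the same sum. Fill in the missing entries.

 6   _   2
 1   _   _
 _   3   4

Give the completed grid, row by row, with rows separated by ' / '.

The entries are 1 through 9, which sum to 45, so each line sums to 45/3 = 15.
From row 1, 15 − (6 + 2) gives (1,2) = 7.
Row 3 must total 15; the given cells sum to 7, so (3,1) = 8.
Column 2 needs 15; the known cells sum to 10, so (2,2) = 5.
Using column 3: 2 + 4 + ? → (2,3) = 15 − 6 = 9.

6 7 2 / 1 5 9 / 8 3 4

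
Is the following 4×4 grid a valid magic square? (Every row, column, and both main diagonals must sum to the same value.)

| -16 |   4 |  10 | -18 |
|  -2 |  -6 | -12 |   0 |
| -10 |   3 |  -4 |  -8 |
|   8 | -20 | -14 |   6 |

Row 1: -16 + 4 + 10 + (-18) = -20.
Row 2: -2 + (-6) + (-12) + 0 = -20.
Row 3: -10 + 3 + (-4) + (-8) = -19.
Row 4: 8 + (-20) + (-14) + 6 = -20.
Column 1: -16 + (-2) + (-10) + 8 = -20.
Column 2: 4 + (-6) + 3 + (-20) = -19.
Column 3: 10 + (-12) + (-4) + (-14) = -20.
Column 4: -18 + 0 + (-8) + 6 = -20.
Main diagonal: -16 + (-6) + (-4) + 6 = -20.
Anti-diagonal: -18 + (-12) + 3 + 8 = -19.

No — column 2 sums to -19 but row 1 sums to -20.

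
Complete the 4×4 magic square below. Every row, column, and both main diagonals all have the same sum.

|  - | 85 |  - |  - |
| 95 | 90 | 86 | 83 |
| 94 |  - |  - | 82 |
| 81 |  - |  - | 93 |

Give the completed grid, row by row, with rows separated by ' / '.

Row 2 is already complete: 95 + 90 + 86 + 83 = 354, so that is the magic constant.
Column 1: 95 + 94 + 81 + ? = 354, so (1,1) = 84.
From column 4, 354 − (83 + 82 + 93) gives (1,4) = 96.
Main diagonal must total 354; the given cells sum to 267, so (3,3) = 87.
The remaining cell in anti-diagonal is (3,2) = 354 − 263 = 91.
Row 1 must total 354; the given cells sum to 265, so (1,3) = 89.
Using column 2: 85 + 90 + 91 + ? → (4,2) = 354 − 266 = 88.
Using column 3: 89 + 86 + 87 + ? → (4,3) = 354 − 262 = 92.

84 85 89 96 / 95 90 86 83 / 94 91 87 82 / 81 88 92 93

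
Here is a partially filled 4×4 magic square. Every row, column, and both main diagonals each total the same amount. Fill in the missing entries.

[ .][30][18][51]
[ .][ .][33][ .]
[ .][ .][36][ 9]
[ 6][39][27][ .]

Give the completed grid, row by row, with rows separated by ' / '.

Column 3 is already complete: 18 + 33 + 36 + 27 = 114, so that is the magic constant.
The remaining cell in row 1 is (1,1) = 114 − 99 = 15.
Row 4 must total 114; the given cells sum to 72, so (4,4) = 42.
Column 4 must total 114; the given cells sum to 102, so (2,4) = 12.
Main diagonal: 15 + 36 + 42 + ? = 114, so (2,2) = 21.
From anti-diagonal, 114 − (51 + 33 + 6) gives (3,2) = 24.
From row 2, 114 − (21 + 33 + 12) gives (2,1) = 48.
Row 3 must total 114; the given cells sum to 69, so (3,1) = 45.

15 30 18 51 / 48 21 33 12 / 45 24 36 9 / 6 39 27 42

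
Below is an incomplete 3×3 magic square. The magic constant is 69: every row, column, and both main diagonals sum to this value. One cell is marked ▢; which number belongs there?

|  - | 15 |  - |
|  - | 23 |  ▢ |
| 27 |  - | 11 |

Row 3 must total 69; the given cells sum to 38, so (3,2) = 31.
Main diagonal must total 69; the given cells sum to 34, so (1,1) = 35.
The remaining cell in anti-diagonal is (1,3) = 69 − 50 = 19.
Using column 1: 35 + 27 + ? → (2,1) = 69 − 62 = 7.
Column 3 must total 69; the given cells sum to 30, so (2,3) = 39.

39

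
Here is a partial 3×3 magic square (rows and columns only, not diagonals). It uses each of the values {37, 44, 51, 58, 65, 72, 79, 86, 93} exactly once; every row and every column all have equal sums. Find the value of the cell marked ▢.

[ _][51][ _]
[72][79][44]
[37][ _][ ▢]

The 9 entries sum to 585, so each line sums to 585/3 = 195.
Using column 1: 72 + 37 + ? → (1,1) = 195 − 109 = 86.
From column 2, 195 − (51 + 79) gives (3,2) = 65.
Row 1: 86 + 51 + ? = 195, so (1,3) = 58.
The remaining cell in row 3 is (3,3) = 195 − 102 = 93.

93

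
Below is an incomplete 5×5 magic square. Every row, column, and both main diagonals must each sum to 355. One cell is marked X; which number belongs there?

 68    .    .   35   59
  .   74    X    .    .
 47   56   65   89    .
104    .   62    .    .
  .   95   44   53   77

From row 3, 355 − (47 + 56 + 65 + 89) gives (3,5) = 98.
Row 5 needs 355; the known cells sum to 269, so (5,1) = 86.
Column 1 needs 355; the known cells sum to 305, so (2,1) = 50.
The remaining cell in main diagonal is (4,4) = 355 − 284 = 71.
The remaining cell in column 4 is (2,4) = 355 − 248 = 107.
Anti-diagonal must total 355; the given cells sum to 317, so (4,2) = 38.
The remaining cell in row 4 is (4,5) = 355 − 275 = 80.
Column 2: 74 + 56 + 38 + 95 + ? = 355, so (1,2) = 92.
From column 5, 355 − (59 + 98 + 80 + 77) gives (2,5) = 41.
Row 1: 68 + 92 + 35 + 59 + ? = 355, so (1,3) = 101.
Row 2: 50 + 74 + 107 + 41 + ? = 355, so (2,3) = 83.

83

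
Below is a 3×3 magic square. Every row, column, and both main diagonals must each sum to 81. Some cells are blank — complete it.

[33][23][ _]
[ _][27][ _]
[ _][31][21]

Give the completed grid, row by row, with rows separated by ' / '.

Row 1 must total 81; the given cells sum to 56, so (1,3) = 25.
Row 3 must total 81; the given cells sum to 52, so (3,1) = 29.
Using column 1: 33 + 29 + ? → (2,1) = 81 − 62 = 19.
The remaining cell in column 3 is (2,3) = 81 − 46 = 35.

33 23 25 / 19 27 35 / 29 31 21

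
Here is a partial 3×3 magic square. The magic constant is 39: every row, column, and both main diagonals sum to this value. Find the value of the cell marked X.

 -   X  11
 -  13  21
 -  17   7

From row 2, 39 − (13 + 21) gives (2,1) = 5.
Row 3 needs 39; the known cells sum to 24, so (3,1) = 15.
Using column 1: 5 + 15 + ? → (1,1) = 39 − 20 = 19.
The remaining cell in column 2 is (1,2) = 39 − 30 = 9.

9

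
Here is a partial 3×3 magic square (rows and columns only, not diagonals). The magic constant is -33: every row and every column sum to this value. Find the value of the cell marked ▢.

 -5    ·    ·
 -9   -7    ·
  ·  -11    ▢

From row 2, -33 − (-9 + (-7)) gives (2,3) = -17.
Column 1 must total -33; the given cells sum to -14, so (3,1) = -19.
Column 2: -7 + (-11) + ? = -33, so (1,2) = -15.
The remaining cell in row 1 is (1,3) = -33 − (-20) = -13.
Row 3 needs -33; the known cells sum to -30, so (3,3) = -3.

-3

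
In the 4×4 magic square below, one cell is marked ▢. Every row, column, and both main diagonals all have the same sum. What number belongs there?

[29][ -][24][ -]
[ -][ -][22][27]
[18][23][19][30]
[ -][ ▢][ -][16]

21

Row 3 is complete and sums to 90; that is the magic constant.
The remaining cell in column 3 is (4,3) = 90 − 65 = 25.
Using column 4: 27 + 30 + 16 + ? → (1,4) = 90 − 73 = 17.
Main diagonal must total 90; the given cells sum to 64, so (2,2) = 26.
The remaining cell in anti-diagonal is (4,1) = 90 − 62 = 28.
From row 1, 90 − (29 + 24 + 17) gives (1,2) = 20.
Row 2 must total 90; the given cells sum to 75, so (2,1) = 15.
Row 4: 28 + 25 + 16 + ? = 90, so (4,2) = 21.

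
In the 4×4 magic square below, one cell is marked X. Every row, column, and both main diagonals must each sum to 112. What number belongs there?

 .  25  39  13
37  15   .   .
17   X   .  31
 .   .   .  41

Row 1: 25 + 39 + 13 + ? = 112, so (1,1) = 35.
Column 1: 35 + 37 + 17 + ? = 112, so (4,1) = 23.
Using column 4: 13 + 31 + 41 + ? → (2,4) = 112 − 85 = 27.
Main diagonal needs 112; the known cells sum to 91, so (3,3) = 21.
Using row 2: 37 + 15 + 27 + ? → (2,3) = 112 − 79 = 33.
Row 3 needs 112; the known cells sum to 69, so (3,2) = 43.

43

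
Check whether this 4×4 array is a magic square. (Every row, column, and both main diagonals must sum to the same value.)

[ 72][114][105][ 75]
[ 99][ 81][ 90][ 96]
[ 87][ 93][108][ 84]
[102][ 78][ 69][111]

No — row 1 sums to 366 but column 3 sums to 372.

Row 1: 72 + 114 + 105 + 75 = 366.
Row 2: 99 + 81 + 90 + 96 = 366.
Row 3: 87 + 93 + 108 + 84 = 372.
Row 4: 102 + 78 + 69 + 111 = 360.
Column 1: 72 + 99 + 87 + 102 = 360.
Column 2: 114 + 81 + 93 + 78 = 366.
Column 3: 105 + 90 + 108 + 69 = 372.
Column 4: 75 + 96 + 84 + 111 = 366.
Main diagonal: 72 + 81 + 108 + 111 = 372.
Anti-diagonal: 75 + 90 + 93 + 102 = 360.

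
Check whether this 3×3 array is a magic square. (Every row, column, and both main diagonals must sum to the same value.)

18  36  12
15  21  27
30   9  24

No — column 2 sums to 66 but row 3 sums to 63.

Row 1: 18 + 36 + 12 = 66.
Row 2: 15 + 21 + 27 = 63.
Row 3: 30 + 9 + 24 = 63.
Column 1: 18 + 15 + 30 = 63.
Column 2: 36 + 21 + 9 = 66.
Column 3: 12 + 27 + 24 = 63.
Main diagonal: 18 + 21 + 24 = 63.
Anti-diagonal: 12 + 21 + 30 = 63.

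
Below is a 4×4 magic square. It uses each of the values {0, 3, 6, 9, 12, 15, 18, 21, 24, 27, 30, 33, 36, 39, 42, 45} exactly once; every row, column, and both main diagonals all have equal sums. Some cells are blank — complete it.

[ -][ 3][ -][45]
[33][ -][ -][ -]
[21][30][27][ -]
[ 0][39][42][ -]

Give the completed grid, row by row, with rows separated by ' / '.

The 16 entries sum to 360, so each line sums to 360/4 = 90.
Row 3 needs 90; the known cells sum to 78, so (3,4) = 12.
Using row 4: 0 + 39 + 42 + ? → (4,4) = 90 − 81 = 9.
Column 1 must total 90; the given cells sum to 54, so (1,1) = 36.
Column 2: 3 + 30 + 39 + ? = 90, so (2,2) = 18.
Column 4: 45 + 12 + 9 + ? = 90, so (2,4) = 24.
The remaining cell in anti-diagonal is (2,3) = 90 − 75 = 15.
The remaining cell in row 1 is (1,3) = 90 − 84 = 6.

36 3 6 45 / 33 18 15 24 / 21 30 27 12 / 0 39 42 9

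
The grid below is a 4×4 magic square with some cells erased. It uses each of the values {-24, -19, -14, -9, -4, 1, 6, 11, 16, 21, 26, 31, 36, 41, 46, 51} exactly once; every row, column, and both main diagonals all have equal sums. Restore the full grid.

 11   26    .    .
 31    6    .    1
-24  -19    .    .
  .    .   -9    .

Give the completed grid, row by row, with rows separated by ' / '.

11 26 -4 21 / 31 6 16 1 / -24 -19 51 46 / 36 41 -9 -14

The 16 entries sum to 216, so each line sums to 216/4 = 54.
Row 2 must total 54; the given cells sum to 38, so (2,3) = 16.
Using column 1: 11 + 31 + (-24) + ? → (4,1) = 54 − 18 = 36.
Using column 2: 26 + 6 + (-19) + ? → (4,2) = 54 − 13 = 41.
From anti-diagonal, 54 − (16 + (-19) + 36) gives (1,4) = 21.
Row 1 must total 54; the given cells sum to 58, so (1,3) = -4.
The remaining cell in row 4 is (4,4) = 54 − 68 = -14.
Column 3 must total 54; the given cells sum to 3, so (3,3) = 51.
Column 4 needs 54; the known cells sum to 8, so (3,4) = 46.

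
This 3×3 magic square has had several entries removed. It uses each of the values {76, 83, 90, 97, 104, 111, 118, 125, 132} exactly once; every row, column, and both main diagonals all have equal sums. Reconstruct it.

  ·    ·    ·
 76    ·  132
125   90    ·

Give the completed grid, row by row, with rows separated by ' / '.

The 9 entries sum to 936, so each line sums to 936/3 = 312.
Using row 2: 76 + 132 + ? → (2,2) = 312 − 208 = 104.
Row 3 must total 312; the given cells sum to 215, so (3,3) = 97.
Column 1 must total 312; the given cells sum to 201, so (1,1) = 111.
Column 2 needs 312; the known cells sum to 194, so (1,2) = 118.
Column 3 must total 312; the given cells sum to 229, so (1,3) = 83.

111 118 83 / 76 104 132 / 125 90 97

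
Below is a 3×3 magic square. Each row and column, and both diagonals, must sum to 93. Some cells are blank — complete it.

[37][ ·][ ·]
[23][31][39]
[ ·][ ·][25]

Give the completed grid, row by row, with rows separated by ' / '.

Column 1: 37 + 23 + ? = 93, so (3,1) = 33.
Column 3 needs 93; the known cells sum to 64, so (1,3) = 29.
Row 1 needs 93; the known cells sum to 66, so (1,2) = 27.
From row 3, 93 − (33 + 25) gives (3,2) = 35.

37 27 29 / 23 31 39 / 33 35 25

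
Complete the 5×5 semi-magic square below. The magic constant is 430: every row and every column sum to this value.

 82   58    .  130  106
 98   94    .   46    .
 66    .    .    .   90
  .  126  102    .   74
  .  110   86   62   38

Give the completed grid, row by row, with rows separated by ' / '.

Using row 1: 82 + 58 + 130 + 106 + ? → (1,3) = 430 − 376 = 54.
Row 5 needs 430; the known cells sum to 296, so (5,1) = 134.
Column 1 needs 430; the known cells sum to 380, so (4,1) = 50.
Column 2: 58 + 94 + 126 + 110 + ? = 430, so (3,2) = 42.
The remaining cell in column 5 is (2,5) = 430 − 308 = 122.
Using row 2: 98 + 94 + 46 + 122 + ? → (2,3) = 430 − 360 = 70.
From row 4, 430 − (50 + 126 + 102 + 74) gives (4,4) = 78.
Using column 3: 54 + 70 + 102 + 86 + ? → (3,3) = 430 − 312 = 118.
The remaining cell in column 4 is (3,4) = 430 − 316 = 114.

82 58 54 130 106 / 98 94 70 46 122 / 66 42 118 114 90 / 50 126 102 78 74 / 134 110 86 62 38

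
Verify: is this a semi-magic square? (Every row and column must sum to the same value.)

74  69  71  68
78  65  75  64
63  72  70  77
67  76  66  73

Yes

Row 1: 74 + 69 + 71 + 68 = 282.
Row 2: 78 + 65 + 75 + 64 = 282.
Row 3: 63 + 72 + 70 + 77 = 282.
Row 4: 67 + 76 + 66 + 73 = 282.
Column 1: 74 + 78 + 63 + 67 = 282.
Column 2: 69 + 65 + 72 + 76 = 282.
Column 3: 71 + 75 + 70 + 66 = 282.
Column 4: 68 + 64 + 77 + 73 = 282.
All lines sum to 282.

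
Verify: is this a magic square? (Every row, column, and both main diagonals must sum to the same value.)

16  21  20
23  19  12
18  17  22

Row 1: 16 + 21 + 20 = 57.
Row 2: 23 + 19 + 12 = 54.
Row 3: 18 + 17 + 22 = 57.
Column 1: 16 + 23 + 18 = 57.
Column 2: 21 + 19 + 17 = 57.
Column 3: 20 + 12 + 22 = 54.
Main diagonal: 16 + 19 + 22 = 57.
Anti-diagonal: 20 + 19 + 18 = 57.

No — column 3 sums to 54 but row 3 sums to 57.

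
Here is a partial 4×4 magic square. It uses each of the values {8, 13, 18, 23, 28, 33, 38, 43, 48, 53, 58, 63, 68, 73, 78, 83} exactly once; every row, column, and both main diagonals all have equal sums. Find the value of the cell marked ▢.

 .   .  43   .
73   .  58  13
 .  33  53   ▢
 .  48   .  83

The 16 entries sum to 728, so each line sums to 728/4 = 182.
The remaining cell in row 2 is (2,2) = 182 − 144 = 38.
From column 2, 182 − (38 + 33 + 48) gives (1,2) = 63.
From column 3, 182 − (43 + 58 + 53) gives (4,3) = 28.
Main diagonal: 38 + 53 + 83 + ? = 182, so (1,1) = 8.
The remaining cell in row 1 is (1,4) = 182 − 114 = 68.
From row 4, 182 − (48 + 28 + 83) gives (4,1) = 23.
Column 1 needs 182; the known cells sum to 104, so (3,1) = 78.
Using column 4: 68 + 13 + 83 + ? → (3,4) = 182 − 164 = 18.

18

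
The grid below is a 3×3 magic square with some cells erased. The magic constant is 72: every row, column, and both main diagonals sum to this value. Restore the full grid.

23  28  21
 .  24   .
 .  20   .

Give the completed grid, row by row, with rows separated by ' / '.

Main diagonal needs 72; the known cells sum to 47, so (3,3) = 25.
Anti-diagonal: 21 + 24 + ? = 72, so (3,1) = 27.
Column 1 needs 72; the known cells sum to 50, so (2,1) = 22.
Column 3: 21 + 25 + ? = 72, so (2,3) = 26.

23 28 21 / 22 24 26 / 27 20 25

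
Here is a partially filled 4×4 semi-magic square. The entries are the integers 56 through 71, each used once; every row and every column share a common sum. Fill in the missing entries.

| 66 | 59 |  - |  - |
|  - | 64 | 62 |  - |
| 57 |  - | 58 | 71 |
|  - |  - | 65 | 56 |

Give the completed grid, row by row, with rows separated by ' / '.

The entries are 56 through 71, which sum to 1016, so each line sums to 1016/4 = 254.
Row 3: 57 + 58 + 71 + ? = 254, so (3,2) = 68.
Column 2 needs 254; the known cells sum to 191, so (4,2) = 63.
Column 3 must total 254; the given cells sum to 185, so (1,3) = 69.
Row 1: 66 + 59 + 69 + ? = 254, so (1,4) = 60.
Row 4 needs 254; the known cells sum to 184, so (4,1) = 70.
From column 1, 254 − (66 + 57 + 70) gives (2,1) = 61.
Column 4: 60 + 71 + 56 + ? = 254, so (2,4) = 67.

66 59 69 60 / 61 64 62 67 / 57 68 58 71 / 70 63 65 56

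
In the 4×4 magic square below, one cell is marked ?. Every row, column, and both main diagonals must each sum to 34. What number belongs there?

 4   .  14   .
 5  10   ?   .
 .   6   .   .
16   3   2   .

11

Row 4 needs 34; the known cells sum to 21, so (4,4) = 13.
Column 1 must total 34; the given cells sum to 25, so (3,1) = 9.
The remaining cell in column 2 is (1,2) = 34 − 19 = 15.
The remaining cell in main diagonal is (3,3) = 34 − 27 = 7.
The remaining cell in row 1 is (1,4) = 34 − 33 = 1.
Row 3: 9 + 6 + 7 + ? = 34, so (3,4) = 12.
Using column 3: 14 + 7 + 2 + ? → (2,3) = 34 − 23 = 11.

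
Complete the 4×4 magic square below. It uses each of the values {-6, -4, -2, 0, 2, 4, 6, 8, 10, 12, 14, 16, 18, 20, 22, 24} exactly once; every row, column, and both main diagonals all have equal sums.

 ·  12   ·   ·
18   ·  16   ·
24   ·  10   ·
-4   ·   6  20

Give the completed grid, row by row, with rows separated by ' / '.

The 16 entries sum to 144, so each line sums to 144/4 = 36.
Row 4 needs 36; the known cells sum to 22, so (4,2) = 14.
From column 1, 36 − (18 + 24 + (-4)) gives (1,1) = -2.
Using column 3: 16 + 10 + 6 + ? → (1,3) = 36 − 32 = 4.
Main diagonal: -2 + 10 + 20 + ? = 36, so (2,2) = 8.
Row 1 must total 36; the given cells sum to 14, so (1,4) = 22.
The remaining cell in row 2 is (2,4) = 36 − 42 = -6.
The remaining cell in column 2 is (3,2) = 36 − 34 = 2.
Using column 4: 22 + (-6) + 20 + ? → (3,4) = 36 − 36 = 0.

-2 12 4 22 / 18 8 16 -6 / 24 2 10 0 / -4 14 6 20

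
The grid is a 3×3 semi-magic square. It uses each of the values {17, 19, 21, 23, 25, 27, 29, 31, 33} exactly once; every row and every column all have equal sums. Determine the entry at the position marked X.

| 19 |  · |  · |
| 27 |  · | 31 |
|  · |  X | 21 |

25

The 9 entries sum to 225, so each line sums to 225/3 = 75.
The remaining cell in row 2 is (2,2) = 75 − 58 = 17.
Column 1: 19 + 27 + ? = 75, so (3,1) = 29.
Using column 3: 31 + 21 + ? → (1,3) = 75 − 52 = 23.
Using row 1: 19 + 23 + ? → (1,2) = 75 − 42 = 33.
Row 3 needs 75; the known cells sum to 50, so (3,2) = 25.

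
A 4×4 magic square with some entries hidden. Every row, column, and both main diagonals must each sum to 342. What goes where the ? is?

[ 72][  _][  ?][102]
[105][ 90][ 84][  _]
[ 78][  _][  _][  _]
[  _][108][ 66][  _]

From row 2, 342 − (105 + 90 + 84) gives (2,4) = 63.
Using column 1: 72 + 105 + 78 + ? → (4,1) = 342 − 255 = 87.
Using anti-diagonal: 102 + 84 + 87 + ? → (3,2) = 342 − 273 = 69.
From row 4, 342 − (87 + 108 + 66) gives (4,4) = 81.
Column 2: 90 + 69 + 108 + ? = 342, so (1,2) = 75.
The remaining cell in column 4 is (3,4) = 342 − 246 = 96.
Main diagonal must total 342; the given cells sum to 243, so (3,3) = 99.
From row 1, 342 − (72 + 75 + 102) gives (1,3) = 93.

93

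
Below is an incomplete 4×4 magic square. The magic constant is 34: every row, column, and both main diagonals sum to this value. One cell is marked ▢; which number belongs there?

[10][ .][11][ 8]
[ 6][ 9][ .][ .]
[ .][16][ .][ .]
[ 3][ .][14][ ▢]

13

Row 1 must total 34; the given cells sum to 29, so (1,2) = 5.
Column 1 must total 34; the given cells sum to 19, so (3,1) = 15.
Using column 2: 5 + 9 + 16 + ? → (4,2) = 34 − 30 = 4.
Anti-diagonal needs 34; the known cells sum to 27, so (2,3) = 7.
From row 2, 34 − (6 + 9 + 7) gives (2,4) = 12.
Row 4: 3 + 4 + 14 + ? = 34, so (4,4) = 13.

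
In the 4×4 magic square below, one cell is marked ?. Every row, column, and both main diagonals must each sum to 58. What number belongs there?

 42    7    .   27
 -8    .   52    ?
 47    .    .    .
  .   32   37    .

-3

Row 1 needs 58; the known cells sum to 76, so (1,3) = -18.
Column 1: 42 + (-8) + 47 + ? = 58, so (4,1) = -23.
Column 3: -18 + 52 + 37 + ? = 58, so (3,3) = -13.
Anti-diagonal: 27 + 52 + (-23) + ? = 58, so (3,2) = 2.
From row 3, 58 − (47 + 2 + (-13)) gives (3,4) = 22.
From row 4, 58 − (-23 + 32 + 37) gives (4,4) = 12.
The remaining cell in column 2 is (2,2) = 58 − 41 = 17.
From column 4, 58 − (27 + 22 + 12) gives (2,4) = -3.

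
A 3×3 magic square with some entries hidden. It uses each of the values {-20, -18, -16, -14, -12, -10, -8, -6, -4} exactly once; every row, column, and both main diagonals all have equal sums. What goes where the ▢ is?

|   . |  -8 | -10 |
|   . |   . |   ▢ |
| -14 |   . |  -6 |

The 9 entries sum to -108, so each line sums to -108/3 = -36.
Row 1 must total -36; the given cells sum to -18, so (1,1) = -18.
Row 3 needs -36; the known cells sum to -20, so (3,2) = -16.
Column 1 must total -36; the given cells sum to -32, so (2,1) = -4.
Using column 2: -8 + (-16) + ? → (2,2) = -36 − (-24) = -12.
Column 3 must total -36; the given cells sum to -16, so (2,3) = -20.

-20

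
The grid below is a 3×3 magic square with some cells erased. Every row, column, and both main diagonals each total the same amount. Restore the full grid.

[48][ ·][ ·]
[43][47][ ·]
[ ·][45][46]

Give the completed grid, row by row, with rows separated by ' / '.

Main diagonal is already complete: 48 + 47 + 46 = 141, so that is the magic constant.
Row 2 needs 141; the known cells sum to 90, so (2,3) = 51.
Row 3: 45 + 46 + ? = 141, so (3,1) = 50.
Column 2 needs 141; the known cells sum to 92, so (1,2) = 49.
Column 3: 51 + 46 + ? = 141, so (1,3) = 44.

48 49 44 / 43 47 51 / 50 45 46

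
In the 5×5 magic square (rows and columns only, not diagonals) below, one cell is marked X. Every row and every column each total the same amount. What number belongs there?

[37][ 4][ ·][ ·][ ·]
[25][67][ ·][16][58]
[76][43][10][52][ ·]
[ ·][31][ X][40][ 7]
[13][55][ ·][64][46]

73

Column 2 is complete and sums to 200; that is the magic constant.
From row 2, 200 − (25 + 67 + 16 + 58) gives (2,3) = 34.
The remaining cell in row 3 is (3,5) = 200 − 181 = 19.
The remaining cell in row 5 is (5,3) = 200 − 178 = 22.
Column 1: 37 + 25 + 76 + 13 + ? = 200, so (4,1) = 49.
From column 4, 200 − (16 + 52 + 40 + 64) gives (1,4) = 28.
From column 5, 200 − (58 + 19 + 7 + 46) gives (1,5) = 70.
Row 1: 37 + 4 + 28 + 70 + ? = 200, so (1,3) = 61.
Row 4 must total 200; the given cells sum to 127, so (4,3) = 73.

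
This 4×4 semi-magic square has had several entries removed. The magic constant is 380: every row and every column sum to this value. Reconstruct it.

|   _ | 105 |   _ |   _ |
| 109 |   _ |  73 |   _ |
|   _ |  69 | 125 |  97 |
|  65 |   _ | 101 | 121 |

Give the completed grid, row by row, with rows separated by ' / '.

Row 3 must total 380; the given cells sum to 291, so (3,1) = 89.
Using row 4: 65 + 101 + 121 + ? → (4,2) = 380 − 287 = 93.
The remaining cell in column 1 is (1,1) = 380 − 263 = 117.
Using column 2: 105 + 69 + 93 + ? → (2,2) = 380 − 267 = 113.
The remaining cell in column 3 is (1,3) = 380 − 299 = 81.
Using row 1: 117 + 105 + 81 + ? → (1,4) = 380 − 303 = 77.
Row 2: 109 + 113 + 73 + ? = 380, so (2,4) = 85.

117 105 81 77 / 109 113 73 85 / 89 69 125 97 / 65 93 101 121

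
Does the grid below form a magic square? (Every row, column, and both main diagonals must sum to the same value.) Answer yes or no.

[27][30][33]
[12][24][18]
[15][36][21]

No — row 3 sums to 72 but row 2 sums to 54.

Row 1: 27 + 30 + 33 = 90.
Row 2: 12 + 24 + 18 = 54.
Row 3: 15 + 36 + 21 = 72.
Column 1: 27 + 12 + 15 = 54.
Column 2: 30 + 24 + 36 = 90.
Column 3: 33 + 18 + 21 = 72.
Main diagonal: 27 + 24 + 21 = 72.
Anti-diagonal: 33 + 24 + 15 = 72.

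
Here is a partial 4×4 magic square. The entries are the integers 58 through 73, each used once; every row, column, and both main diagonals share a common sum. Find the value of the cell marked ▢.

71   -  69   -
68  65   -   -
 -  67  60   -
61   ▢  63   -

The entries are 58 through 73, which sum to 1048, so each line sums to 1048/4 = 262.
Column 1: 71 + 68 + 61 + ? = 262, so (3,1) = 62.
The remaining cell in column 3 is (2,3) = 262 − 192 = 70.
Main diagonal needs 262; the known cells sum to 196, so (4,4) = 66.
Anti-diagonal must total 262; the given cells sum to 198, so (1,4) = 64.
Row 1 needs 262; the known cells sum to 204, so (1,2) = 58.
Row 2 needs 262; the known cells sum to 203, so (2,4) = 59.
From row 3, 262 − (62 + 67 + 60) gives (3,4) = 73.
Row 4 must total 262; the given cells sum to 190, so (4,2) = 72.

72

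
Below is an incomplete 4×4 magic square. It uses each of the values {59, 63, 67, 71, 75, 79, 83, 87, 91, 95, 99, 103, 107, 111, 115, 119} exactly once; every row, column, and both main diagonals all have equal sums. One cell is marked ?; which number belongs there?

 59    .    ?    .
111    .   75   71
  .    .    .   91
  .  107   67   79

The 16 entries sum to 1424, so each line sums to 1424/4 = 356.
Row 2 needs 356; the known cells sum to 257, so (2,2) = 99.
The remaining cell in row 4 is (4,1) = 356 − 253 = 103.
From column 1, 356 − (59 + 111 + 103) gives (3,1) = 83.
The remaining cell in column 4 is (1,4) = 356 − 241 = 115.
The remaining cell in main diagonal is (3,3) = 356 − 237 = 119.
The remaining cell in anti-diagonal is (3,2) = 356 − 293 = 63.
The remaining cell in column 2 is (1,2) = 356 − 269 = 87.
Using column 3: 75 + 119 + 67 + ? → (1,3) = 356 − 261 = 95.

95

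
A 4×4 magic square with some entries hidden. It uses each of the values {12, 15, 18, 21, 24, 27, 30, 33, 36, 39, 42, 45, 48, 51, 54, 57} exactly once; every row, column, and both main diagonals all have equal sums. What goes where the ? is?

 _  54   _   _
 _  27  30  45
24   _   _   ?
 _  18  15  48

The 16 entries sum to 552, so each line sums to 552/4 = 138.
Using row 2: 27 + 30 + 45 + ? → (2,1) = 138 − 102 = 36.
Row 4 must total 138; the given cells sum to 81, so (4,1) = 57.
The remaining cell in column 1 is (1,1) = 138 − 117 = 21.
Column 2 must total 138; the given cells sum to 99, so (3,2) = 39.
From main diagonal, 138 − (21 + 27 + 48) gives (3,3) = 42.
Anti-diagonal needs 138; the known cells sum to 126, so (1,4) = 12.
From row 1, 138 − (21 + 54 + 12) gives (1,3) = 51.
From row 3, 138 − (24 + 39 + 42) gives (3,4) = 33.

33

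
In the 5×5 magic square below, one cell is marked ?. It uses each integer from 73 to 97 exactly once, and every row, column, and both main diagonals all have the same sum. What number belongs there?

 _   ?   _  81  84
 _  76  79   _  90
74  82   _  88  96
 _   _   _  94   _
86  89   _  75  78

95

The entries are 73 through 97, which sum to 2125, so each line sums to 2125/5 = 425.
From row 3, 425 − (74 + 82 + 88 + 96) gives (3,3) = 85.
Row 5 needs 425; the known cells sum to 328, so (5,3) = 97.
Using column 4: 81 + 88 + 94 + 75 + ? → (2,4) = 425 − 338 = 87.
Using column 5: 84 + 90 + 96 + 78 + ? → (4,5) = 425 − 348 = 77.
From main diagonal, 425 − (76 + 85 + 94 + 78) gives (1,1) = 92.
Using anti-diagonal: 84 + 87 + 85 + 86 + ? → (4,2) = 425 − 342 = 83.
From row 2, 425 − (76 + 79 + 87 + 90) gives (2,1) = 93.
Column 1: 92 + 93 + 74 + 86 + ? = 425, so (4,1) = 80.
Column 2: 76 + 82 + 83 + 89 + ? = 425, so (1,2) = 95.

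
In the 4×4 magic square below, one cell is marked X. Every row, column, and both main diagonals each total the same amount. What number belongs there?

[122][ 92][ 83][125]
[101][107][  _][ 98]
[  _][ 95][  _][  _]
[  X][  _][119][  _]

86

Row 1 is complete and sums to 422; that is the magic constant.
Row 2: 101 + 107 + 98 + ? = 422, so (2,3) = 116.
Column 2 must total 422; the given cells sum to 294, so (4,2) = 128.
The remaining cell in column 3 is (3,3) = 422 − 318 = 104.
Main diagonal needs 422; the known cells sum to 333, so (4,4) = 89.
The remaining cell in anti-diagonal is (4,1) = 422 − 336 = 86.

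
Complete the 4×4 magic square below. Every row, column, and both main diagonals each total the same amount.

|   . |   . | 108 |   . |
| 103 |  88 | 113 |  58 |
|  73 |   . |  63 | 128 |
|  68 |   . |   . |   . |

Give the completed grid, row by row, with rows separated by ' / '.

118 53 108 83 / 103 88 113 58 / 73 98 63 128 / 68 123 78 93

Row 2 is already complete: 103 + 88 + 113 + 58 = 362, so that is the magic constant.
From row 3, 362 − (73 + 63 + 128) gives (3,2) = 98.
The remaining cell in column 1 is (1,1) = 362 − 244 = 118.
The remaining cell in column 3 is (4,3) = 362 − 284 = 78.
The remaining cell in main diagonal is (4,4) = 362 − 269 = 93.
Using anti-diagonal: 113 + 98 + 68 + ? → (1,4) = 362 − 279 = 83.
The remaining cell in row 1 is (1,2) = 362 − 309 = 53.
The remaining cell in row 4 is (4,2) = 362 − 239 = 123.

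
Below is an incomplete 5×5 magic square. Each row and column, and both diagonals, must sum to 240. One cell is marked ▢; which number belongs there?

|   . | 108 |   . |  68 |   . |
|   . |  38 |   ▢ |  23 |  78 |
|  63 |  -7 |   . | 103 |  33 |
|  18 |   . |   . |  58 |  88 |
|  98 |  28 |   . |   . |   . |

The remaining cell in row 3 is (3,3) = 240 − 192 = 48.
Using column 2: 108 + 38 + (-7) + 28 + ? → (4,2) = 240 − 167 = 73.
Column 4 needs 240; the known cells sum to 252, so (5,4) = -12.
Anti-diagonal: 23 + 48 + 73 + 98 + ? = 240, so (1,5) = -2.
Row 4: 18 + 73 + 58 + 88 + ? = 240, so (4,3) = 3.
The remaining cell in column 5 is (5,5) = 240 − 197 = 43.
Using main diagonal: 38 + 48 + 58 + 43 + ? → (1,1) = 240 − 187 = 53.
From row 1, 240 − (53 + 108 + 68 + (-2)) gives (1,3) = 13.
The remaining cell in row 5 is (5,3) = 240 − 157 = 83.
The remaining cell in column 1 is (2,1) = 240 − 232 = 8.
The remaining cell in column 3 is (2,3) = 240 − 147 = 93.

93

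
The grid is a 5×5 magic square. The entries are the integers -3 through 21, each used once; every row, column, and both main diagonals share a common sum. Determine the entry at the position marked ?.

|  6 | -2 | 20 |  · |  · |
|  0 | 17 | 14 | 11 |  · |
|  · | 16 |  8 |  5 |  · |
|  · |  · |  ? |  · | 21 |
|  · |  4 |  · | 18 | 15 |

2

The entries are -3 through 21, which sum to 225, so each line sums to 225/5 = 45.
The remaining cell in row 2 is (2,5) = 45 − 42 = 3.
The remaining cell in column 2 is (4,2) = 45 − 35 = 10.
Main diagonal must total 45; the given cells sum to 46, so (4,4) = -1.
Using column 4: 11 + 5 + (-1) + 18 + ? → (1,4) = 45 − 33 = 12.
The remaining cell in row 1 is (1,5) = 45 − 36 = 9.
From column 5, 45 − (9 + 3 + 21 + 15) gives (3,5) = -3.
The remaining cell in anti-diagonal is (5,1) = 45 − 38 = 7.
From row 3, 45 − (16 + 8 + 5 + (-3)) gives (3,1) = 19.
Row 5 needs 45; the known cells sum to 44, so (5,3) = 1.
From column 1, 45 − (6 + 0 + 19 + 7) gives (4,1) = 13.
Column 3 needs 45; the known cells sum to 43, so (4,3) = 2.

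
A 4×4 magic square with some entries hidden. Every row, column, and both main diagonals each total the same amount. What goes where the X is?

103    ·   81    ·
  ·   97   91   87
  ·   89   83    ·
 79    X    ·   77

99

Main diagonal is complete and sums to 360; that is the magic constant.
Row 2 needs 360; the known cells sum to 275, so (2,1) = 85.
Column 1 must total 360; the given cells sum to 267, so (3,1) = 93.
From column 3, 360 − (81 + 91 + 83) gives (4,3) = 105.
Anti-diagonal: 91 + 89 + 79 + ? = 360, so (1,4) = 101.
Using row 1: 103 + 81 + 101 + ? → (1,2) = 360 − 285 = 75.
The remaining cell in row 3 is (3,4) = 360 − 265 = 95.
From row 4, 360 − (79 + 105 + 77) gives (4,2) = 99.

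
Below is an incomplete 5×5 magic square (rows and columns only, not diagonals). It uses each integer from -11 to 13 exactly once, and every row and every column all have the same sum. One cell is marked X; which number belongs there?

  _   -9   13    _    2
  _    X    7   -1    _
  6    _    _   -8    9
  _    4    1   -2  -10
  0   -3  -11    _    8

The entries are -11 through 13, which sum to 25, so each line sums to 25/5 = 5.
Using row 4: 4 + 1 + (-2) + (-10) + ? → (4,1) = 5 − (-7) = 12.
Row 5 needs 5; the known cells sum to -6, so (5,4) = 11.
The remaining cell in column 3 is (3,3) = 5 − 10 = -5.
The remaining cell in column 4 is (1,4) = 5 − 0 = 5.
The remaining cell in column 5 is (2,5) = 5 − 9 = -4.
Row 1 must total 5; the given cells sum to 11, so (1,1) = -6.
Row 3 must total 5; the given cells sum to 2, so (3,2) = 3.
Column 1 must total 5; the given cells sum to 12, so (2,1) = -7.
From column 2, 5 − (-9 + 3 + 4 + (-3)) gives (2,2) = 10.

10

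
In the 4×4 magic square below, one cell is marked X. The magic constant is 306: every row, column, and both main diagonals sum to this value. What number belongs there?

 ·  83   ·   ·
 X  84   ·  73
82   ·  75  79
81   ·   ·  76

Row 3 must total 306; the given cells sum to 236, so (3,2) = 70.
Column 2 needs 306; the known cells sum to 237, so (4,2) = 69.
Column 4 needs 306; the known cells sum to 228, so (1,4) = 78.
Main diagonal: 84 + 75 + 76 + ? = 306, so (1,1) = 71.
The remaining cell in anti-diagonal is (2,3) = 306 − 229 = 77.
From row 1, 306 − (71 + 83 + 78) gives (1,3) = 74.
Row 2 must total 306; the given cells sum to 234, so (2,1) = 72.

72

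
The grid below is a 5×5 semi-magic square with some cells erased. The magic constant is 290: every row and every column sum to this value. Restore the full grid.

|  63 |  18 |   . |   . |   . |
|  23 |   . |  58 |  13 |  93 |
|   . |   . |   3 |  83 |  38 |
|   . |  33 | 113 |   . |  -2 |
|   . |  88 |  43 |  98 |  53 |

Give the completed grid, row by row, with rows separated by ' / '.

Row 2 must total 290; the given cells sum to 187, so (2,2) = 103.
Row 5 must total 290; the given cells sum to 282, so (5,1) = 8.
From column 2, 290 − (18 + 103 + 33 + 88) gives (3,2) = 48.
The remaining cell in column 3 is (1,3) = 290 − 217 = 73.
Column 5 must total 290; the given cells sum to 182, so (1,5) = 108.
Row 1 must total 290; the given cells sum to 262, so (1,4) = 28.
Using row 3: 48 + 3 + 83 + 38 + ? → (3,1) = 290 − 172 = 118.
Column 1: 63 + 23 + 118 + 8 + ? = 290, so (4,1) = 78.
Column 4: 28 + 13 + 83 + 98 + ? = 290, so (4,4) = 68.

63 18 73 28 108 / 23 103 58 13 93 / 118 48 3 83 38 / 78 33 113 68 -2 / 8 88 43 98 53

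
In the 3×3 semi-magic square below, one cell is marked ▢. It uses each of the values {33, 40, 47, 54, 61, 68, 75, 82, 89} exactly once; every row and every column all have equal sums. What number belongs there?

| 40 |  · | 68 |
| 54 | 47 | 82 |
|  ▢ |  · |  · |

89

The 9 entries sum to 549, so each line sums to 549/3 = 183.
From row 1, 183 − (40 + 68) gives (1,2) = 75.
Column 1 needs 183; the known cells sum to 94, so (3,1) = 89.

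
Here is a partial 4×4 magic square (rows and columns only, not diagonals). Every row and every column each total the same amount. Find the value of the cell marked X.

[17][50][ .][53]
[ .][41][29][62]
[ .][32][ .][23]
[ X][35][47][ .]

Column 2 is complete and sums to 158; that is the magic constant.
The remaining cell in row 1 is (1,3) = 158 − 120 = 38.
From row 2, 158 − (41 + 29 + 62) gives (2,1) = 26.
Column 3 must total 158; the given cells sum to 114, so (3,3) = 44.
Using column 4: 53 + 62 + 23 + ? → (4,4) = 158 − 138 = 20.
Row 3 must total 158; the given cells sum to 99, so (3,1) = 59.
Row 4 needs 158; the known cells sum to 102, so (4,1) = 56.

56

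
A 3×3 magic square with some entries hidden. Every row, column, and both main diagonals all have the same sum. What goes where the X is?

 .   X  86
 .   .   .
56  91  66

Row 3 is complete and sums to 213; that is the magic constant.
From column 3, 213 − (86 + 66) gives (2,3) = 61.
Using anti-diagonal: 86 + 56 + ? → (2,2) = 213 − 142 = 71.
Row 2: 71 + 61 + ? = 213, so (2,1) = 81.
Column 1 needs 213; the known cells sum to 137, so (1,1) = 76.
Column 2 must total 213; the given cells sum to 162, so (1,2) = 51.

51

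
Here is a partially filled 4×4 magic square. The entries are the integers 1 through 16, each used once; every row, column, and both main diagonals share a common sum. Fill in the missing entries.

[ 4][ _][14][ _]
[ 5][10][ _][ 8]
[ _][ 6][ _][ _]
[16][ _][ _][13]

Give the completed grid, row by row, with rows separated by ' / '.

4 15 14 1 / 5 10 11 8 / 9 6 7 12 / 16 3 2 13

The entries are 1 through 16, which sum to 136, so each line sums to 136/4 = 34.
From row 2, 34 − (5 + 10 + 8) gives (2,3) = 11.
The remaining cell in column 1 is (3,1) = 34 − 25 = 9.
From main diagonal, 34 − (4 + 10 + 13) gives (3,3) = 7.
From anti-diagonal, 34 − (11 + 6 + 16) gives (1,4) = 1.
Row 1 must total 34; the given cells sum to 19, so (1,2) = 15.
Using row 3: 9 + 6 + 7 + ? → (3,4) = 34 − 22 = 12.
Column 2: 15 + 10 + 6 + ? = 34, so (4,2) = 3.
Column 3 must total 34; the given cells sum to 32, so (4,3) = 2.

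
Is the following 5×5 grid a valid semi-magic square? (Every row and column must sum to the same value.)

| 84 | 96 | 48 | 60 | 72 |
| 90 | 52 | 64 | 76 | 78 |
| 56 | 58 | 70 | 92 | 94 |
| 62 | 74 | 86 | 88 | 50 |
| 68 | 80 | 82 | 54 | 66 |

No — column 4 sums to 370 but row 2 sums to 360.

Row 1: 84 + 96 + 48 + 60 + 72 = 360.
Row 2: 90 + 52 + 64 + 76 + 78 = 360.
Row 3: 56 + 58 + 70 + 92 + 94 = 370.
Row 4: 62 + 74 + 86 + 88 + 50 = 360.
Row 5: 68 + 80 + 82 + 54 + 66 = 350.
Column 1: 84 + 90 + 56 + 62 + 68 = 360.
Column 2: 96 + 52 + 58 + 74 + 80 = 360.
Column 3: 48 + 64 + 70 + 86 + 82 = 350.
Column 4: 60 + 76 + 92 + 88 + 54 = 370.
Column 5: 72 + 78 + 94 + 50 + 66 = 360.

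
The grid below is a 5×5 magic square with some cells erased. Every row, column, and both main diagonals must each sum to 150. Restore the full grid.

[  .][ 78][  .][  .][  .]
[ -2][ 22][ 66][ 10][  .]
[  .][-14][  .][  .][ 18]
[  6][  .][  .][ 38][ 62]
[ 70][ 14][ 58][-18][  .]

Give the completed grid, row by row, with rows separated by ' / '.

Using row 2: -2 + 22 + 66 + 10 + ? → (2,5) = 150 − 96 = 54.
Using row 5: 70 + 14 + 58 + (-18) + ? → (5,5) = 150 − 124 = 26.
From column 2, 150 − (78 + 22 + (-14) + 14) gives (4,2) = 50.
Column 5 must total 150; the given cells sum to 160, so (1,5) = -10.
Anti-diagonal: -10 + 10 + 50 + 70 + ? = 150, so (3,3) = 30.
From row 4, 150 − (6 + 50 + 38 + 62) gives (4,3) = -6.
Column 3 needs 150; the known cells sum to 148, so (1,3) = 2.
Main diagonal: 22 + 30 + 38 + 26 + ? = 150, so (1,1) = 34.
Using row 1: 34 + 78 + 2 + (-10) + ? → (1,4) = 150 − 104 = 46.
From column 1, 150 − (34 + (-2) + 6 + 70) gives (3,1) = 42.
Column 4 must total 150; the given cells sum to 76, so (3,4) = 74.

34 78 2 46 -10 / -2 22 66 10 54 / 42 -14 30 74 18 / 6 50 -6 38 62 / 70 14 58 -18 26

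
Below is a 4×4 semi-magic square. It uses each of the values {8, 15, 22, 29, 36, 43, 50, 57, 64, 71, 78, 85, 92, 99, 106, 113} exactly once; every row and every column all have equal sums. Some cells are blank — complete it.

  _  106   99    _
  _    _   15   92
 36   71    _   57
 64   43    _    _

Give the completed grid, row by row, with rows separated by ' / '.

29 106 99 8 / 113 22 15 92 / 36 71 78 57 / 64 43 50 85

The 16 entries sum to 968, so each line sums to 968/4 = 242.
Row 3 must total 242; the given cells sum to 164, so (3,3) = 78.
Column 2: 106 + 71 + 43 + ? = 242, so (2,2) = 22.
The remaining cell in column 3 is (4,3) = 242 − 192 = 50.
Row 2: 22 + 15 + 92 + ? = 242, so (2,1) = 113.
From row 4, 242 − (64 + 43 + 50) gives (4,4) = 85.
From column 1, 242 − (113 + 36 + 64) gives (1,1) = 29.
Using column 4: 92 + 57 + 85 + ? → (1,4) = 242 − 234 = 8.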